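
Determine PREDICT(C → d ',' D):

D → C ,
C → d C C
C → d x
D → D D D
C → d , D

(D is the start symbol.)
PREDICT(C → d ',' D) = (FIRST(RHS) \ {ε}) ∪ (FOLLOW(C) if ε ∈ FIRST(RHS), i.e. RHS ⇒* ε)
FIRST(d ',' D) = { 'd' }
ε ∉ FIRST(d ',' D), so FOLLOW(C) is not added.
PREDICT(C → d ',' D) = { 'd' }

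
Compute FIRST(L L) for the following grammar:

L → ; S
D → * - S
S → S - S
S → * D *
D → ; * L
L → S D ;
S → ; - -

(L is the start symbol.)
FIRST sets of the non-terminals involved (from the grammar, by fixed-point iteration):
  FIRST(L) = { '*', ';' }

To compute FIRST(L L), process the symbols left to right:
Symbol L is a non-terminal. Add FIRST(L) \ {ε} = { '*', ';' }
L is not nullable (ε ∉ FIRST(L)), so stop here.
FIRST(L L) = { '*', ';' }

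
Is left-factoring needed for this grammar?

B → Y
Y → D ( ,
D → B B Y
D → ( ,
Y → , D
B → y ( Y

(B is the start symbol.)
Left-factoring is needed when two productions for the same non-terminal
share a common prefix on the right-hand side.

Productions for B:
  B → Y
  B → y ( Y
Productions for Y:
  Y → D ( ,
  Y → , D
Productions for D:
  D → B B Y
  D → ( ,

No common prefixes found.

Answer: No, left-factoring is not needed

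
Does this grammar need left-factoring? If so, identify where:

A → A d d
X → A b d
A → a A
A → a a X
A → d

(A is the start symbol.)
Yes, A has productions with common prefix 'a'

Left-factoring is needed when two productions for the same non-terminal
share a common prefix on the right-hand side.

Productions for A:
  A → A d d
  A → a A
  A → a a X
  A → d

Found common prefix 'a' in productions for A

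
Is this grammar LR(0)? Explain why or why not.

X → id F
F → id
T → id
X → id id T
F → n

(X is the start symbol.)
No. Shift-reduce conflict between [F → id .] and [T → . id]

A grammar is LR(0) if no state in the canonical LR(0) collection has:
  - both a shift item (dot before a terminal) and a complete item (shift-reduce conflict), or
  - two or more complete items (reduce-reduce conflict; the accept item [X' → X .] counts as a complete item here).

Augment with X' → X and build the canonical LR(0) collection (I0 = CLOSURE({[X' → . X]}), then GOTO on every symbol after a dot until no new states appear). It has 8 states:
  I0: { [X → . id F], [X → . id id T], [X' → . X] }  — shift
  I1: { [X' → X .] }  — accept
  I2: { [F → . id], [F → . n], [X → id . F], [X → id . id T] }  — shift
  I3: { [X → id F .] }  — reduce
  I4: { [F → id .], [T → . id], [X → id id . T] }  — shift, reduce
  I5: { [F → n .] }  — reduce
  I6: { [X → id id T .] }  — reduce
  I7: { [T → id .] }  — reduce

Conflict in state I4:
  Shift-reduce conflict between [F → id .] and [T → . id]
So the grammar is NOT LR(0).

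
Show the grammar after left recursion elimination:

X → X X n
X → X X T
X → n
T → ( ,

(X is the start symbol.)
X is directly left-recursive. The standard transformation for
  A → A α₁ | ... | A α_m | β₁ | ... | β_n
is
  A  → β₁ A' | ... | β_n A'
  A' → α₁ A' | ... | α_m A' | ε

X → n becomes X → n X'
X → X X n becomes X' → X n X'
X → X X T becomes X' → X T X'
Add X' → ε

Productions for other non-terminals are unchanged:
  T → ( ,

Resulting grammar:
X → n X'
X' → X n X'
X' → X T X'
X' → ε
T → ( ,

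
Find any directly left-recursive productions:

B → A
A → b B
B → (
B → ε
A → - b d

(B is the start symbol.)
Direct left recursion occurs when N → N α for some non-terminal N (the right-hand side begins with the left-hand side itself).

B → A: starts with A
A → b B: starts with b
B → (: starts with '('
B → ε: starts with ε
A → - b d: starts with '-'

No direct left recursion found.

Answer: No direct left recursion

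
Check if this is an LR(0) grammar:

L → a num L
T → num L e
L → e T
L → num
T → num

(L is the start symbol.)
A grammar is LR(0) if no state in the canonical LR(0) collection has:
  - both a shift item (dot before a terminal) and a complete item (shift-reduce conflict), or
  - two or more complete items (reduce-reduce conflict; the accept item [L' → L .] counts as a complete item here).

Augment with L' → L and build the canonical LR(0) collection (I0 = CLOSURE({[L' → . L]}), then GOTO on every symbol after a dot until no new states appear). It has 11 states:
  I0: { [L → . a num L], [L → . e T], [L → . num], [L' → . L] }  — shift
  I1: { [L' → L .] }  — accept
  I2: { [L → a . num L] }  — shift
  I3: { [L → e . T], [T → . num L e], [T → . num] }  — shift
  I4: { [L → num .] }  — reduce
  I5: { [L → e T .] }  — reduce
  I6: { [L → . a num L], [L → . e T], [L → . num], [T → num . L e], [T → num .] }  — shift, reduce
  I7: { [T → num L . e] }  — shift
  I8: { [T → num L e .] }  — reduce
  I9: { [L → . a num L], [L → . e T], [L → . num], [L → a num . L] }  — shift
  I10: { [L → a num L .] }  — reduce

Conflict in state I6:
  Shift-reduce conflict between [T → num .] and [L → . a num L]
So the grammar is NOT LR(0).

Answer: No. Shift-reduce conflict between [T → num .] and [L → . a num L]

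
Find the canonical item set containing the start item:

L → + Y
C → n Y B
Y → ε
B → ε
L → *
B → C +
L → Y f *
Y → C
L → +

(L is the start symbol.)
First, augment the grammar with L' → L
I₀ = CLOSURE({ [L' → . L] }):
  [L' → . L] has the dot before L: add [L → . + Y], [L → . *], [L → . Y f *], [L → . +]
  [L → . Y f *] has the dot before Y: add [Y → .], [Y → . C]
  [Y → . C] has the dot before C: add [C → . n Y B]
No further items can be added.

I₀ = { [C → . n Y B], [L → . *], [L → . + Y], [L → . +], [L → . Y f *], [L' → . L], [Y → . C], [Y → .] }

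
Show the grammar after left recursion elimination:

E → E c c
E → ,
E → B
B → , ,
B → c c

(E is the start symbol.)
E → , E'
E → B E'
E' → c c E'
E' → ε
B → , ,
B → c c

E is directly left-recursive. The standard transformation for
  A → A α₁ | ... | A α_m | β₁ | ... | β_n
is
  A  → β₁ A' | ... | β_n A'
  A' → α₁ A' | ... | α_m A' | ε

E → , becomes E → , E'
E → B becomes E → B E'
E → E c c becomes E' → c c E'
Add E' → ε

Productions for other non-terminals are unchanged:
  B → , ,
  B → c c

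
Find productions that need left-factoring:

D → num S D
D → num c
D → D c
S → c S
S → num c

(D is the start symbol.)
Yes, D has productions with common prefix 'num'

Left-factoring is needed when two productions for the same non-terminal
share a common prefix on the right-hand side.

Productions for D:
  D → num S D
  D → num c
  D → D c
Productions for S:
  S → c S
  S → num c

Found common prefix 'num' in productions for D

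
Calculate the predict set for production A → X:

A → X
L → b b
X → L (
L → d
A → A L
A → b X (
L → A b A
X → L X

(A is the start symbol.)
{ 'b', 'd' }

PREDICT(A → X) = (FIRST(RHS) \ {ε}) ∪ (FOLLOW(A) if ε ∈ FIRST(RHS), i.e. RHS ⇒* ε)
FIRST(X) = { 'b', 'd' }
FIRST(X) = { 'b', 'd' }
ε ∉ FIRST(X), so FOLLOW(A) is not added.
PREDICT(A → X) = { 'b', 'd' }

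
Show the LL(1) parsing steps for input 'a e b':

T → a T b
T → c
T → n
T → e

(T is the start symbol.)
LL(1) parsing maintains a stack (initially the start symbol over $) and the input. At each step: if the stack top is a terminal, match it against the current input token; if it is a non-terminal N, replace it with the RHS of M[N, lookahead] (the unique production whose predict set contains the lookahead).

Stack is shown with the top on the left.

Stack    Input    Action
------------------------
T $      a e b $  output T → a T b
a T b $  a e b $  match 'a'
T b $    e b $    output T → e
e b $    e b $    match 'e'
b $      b $      match 'b'
$        $        accept

The string is accepted.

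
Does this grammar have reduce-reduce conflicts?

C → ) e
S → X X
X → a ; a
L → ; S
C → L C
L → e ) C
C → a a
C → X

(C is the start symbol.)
No reduce-reduce conflicts

Augment with C' → C and build the canonical LR(0) collection (I0 = CLOSURE({[C' → . C]}), then GOTO on every symbol after a dot until no new states appear). It has 19 states:
  I0: { [C → . ) e], [C → . L C], [C → . X], [C → . a a], [C' → . C], [L → . ; S], [L → . e ) C], [X → . a ; a] }  — shift
  I1: { [C → ) . e] }  — shift
  I2: { [L → ; . S], [S → . X X], [X → . a ; a] }  — shift
  I3: { [C' → C .] }  — accept
  I4: { [C → . ) e], [C → . L C], [C → . X], [C → . a a], [C → L . C], [L → . ; S], [L → . e ) C], [X → . a ; a] }  — shift
  I5: { [C → X .] }  — reduce
  I6: { [C → a . a], [X → a . ; a] }  — shift
  I7: { [L → e . ) C] }  — shift
  I8: { [C → . ) e], [C → . L C], [C → . X], [C → . a a], [L → . ; S], [L → . e ) C], [L → e ) . C], [X → . a ; a] }  — shift
  I9: { [L → e ) C .] }  — reduce
  I10: { [X → a ; . a] }  — shift
  I11: { [C → a a .] }  — reduce
  I12: { [X → a ; a .] }  — reduce
  I13: { [C → L C .] }  — reduce
  I14: { [L → ; S .] }  — reduce
  I15: { [S → X . X], [X → . a ; a] }  — shift
  I16: { [X → a . ; a] }  — shift
  I17: { [S → X X .] }  — reduce
  I18: { [C → ) e .] }  — reduce

No state contains more than one complete item.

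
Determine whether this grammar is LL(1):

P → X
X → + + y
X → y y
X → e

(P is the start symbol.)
Yes, the grammar is LL(1).

A grammar is LL(1) if for each non-terminal N with multiple productions, the predict sets of those productions are pairwise disjoint, where PREDICT(N → α) = (FIRST(α) \ {ε}) ∪ (FOLLOW(N) if α ⇒* ε).

For X:
  PREDICT(X → '+' '+' y) = { '+' }
  PREDICT(X → y y) = { 'y' }
  PREDICT(X → e) = { 'e' }
P has a single production, so nothing to check there.

All predict sets are disjoint. The grammar IS LL(1).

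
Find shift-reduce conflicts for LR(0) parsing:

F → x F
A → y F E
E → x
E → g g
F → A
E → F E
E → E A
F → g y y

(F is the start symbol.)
A shift-reduce conflict occurs when an LR(0) state has both:
  - a complete (reduce) item [A → α .] (dot at the end), and
  - a shift item [B → β . c γ] (dot before a terminal).

Augment with F' → F and build the canonical LR(0) collection (I0 = CLOSURE({[F' → . F]}), then GOTO on every symbol after a dot until no new states appear). It has 17 states:
  I0: { [A → . y F E], [F → . A], [F → . g y y], [F → . x F], [F' → . F] }  — shift
  I1: { [F → A .] }  — reduce
  I2: { [F' → F .] }  — accept
  I3: { [F → g . y y] }  — shift
  I4: { [A → . y F E], [F → . A], [F → . g y y], [F → . x F], [F → x . F] }  — shift
  I5: { [A → . y F E], [A → y . F E], [F → . A], [F → . g y y], [F → . x F] }  — shift
  I6: { [A → . y F E], [A → y F . E], [E → . E A], [E → . F E], [E → . g g], [E → . x], [F → . A], [F → . g y y], [F → . x F] }  — shift
  I7: { [A → . y F E], [A → y F E .], [E → E . A] }  — shift, reduce
  I8: { [A → . y F E], [E → . E A], [E → . F E], [E → . g g], [E → . x], [E → F . E], [F → . A], [F → . g y y], [F → . x F] }  — shift
  I9: { [E → g . g], [F → g . y y] }  — shift
  I10: { [A → . y F E], [E → x .], [F → . A], [F → . g y y], [F → . x F], [F → x . F] }  — shift, reduce
  I11: { [F → x F .] }  — reduce
  I12: { [E → g g .] }  — reduce
  I13: { [F → g y . y] }  — shift
  I14: { [F → g y y .] }  — reduce
  I15: { [A → . y F E], [E → E . A], [E → F E .] }  — shift, reduce
  I16: { [E → E A .] }  — reduce

I7 contains reduce item [A → y F E .] and shift item [A → . y F E] — shift-reduce conflict.
I10 contains reduce item [E → x .] and shift items [A → . y F E], [F → . g y y], [F → . x F] — shift-reduce conflict.
I15 contains reduce item [E → F E .] and shift item [A → . y F E] — shift-reduce conflict.

Answer: Yes — I7: [A → y F E .] vs [A → . y F E]; I10: [E → x .] vs [A → . y F E]; I15: [E → F E .] vs [A → . y F E]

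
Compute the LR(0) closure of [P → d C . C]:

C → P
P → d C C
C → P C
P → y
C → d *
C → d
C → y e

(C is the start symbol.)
{ [C → . P C], [C → . P], [C → . d *], [C → . d], [C → . y e], [P → . d C C], [P → . y], [P → d C . C] }

Start with: [P → d C . C]
  [P → d C . C] has the dot before C: add [C → . P], [C → . P C], [C → . d *], [C → . d], [C → . y e]
  [C → . P] has the dot before P: add [P → . d C C], [P → . y]
No further items can be added.

CLOSURE = { [C → . P C], [C → . P], [C → . d *], [C → . d], [C → . y e], [P → . d C C], [P → . y], [P → d C . C] }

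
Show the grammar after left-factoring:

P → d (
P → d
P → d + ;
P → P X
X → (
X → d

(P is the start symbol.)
Left-factoring transforms A → αβ₁ | αβ₂ into A → αA' and A' → β₁ | β₂
(α is the longest common prefix among the alternatives). Repeat until
no nonterminal has two alternatives with a common prefix.

Round 1: P has alternatives sharing prefix 'd'. Introduce P': P → d P'
  Add: P' → (
  Add: P' → ε
  Add: P' → + ;

No remaining common prefixes — done.

Resulting grammar:
P → d P'
P' → (
P' → ε
P' → + ;
P → P X
X → (
X → d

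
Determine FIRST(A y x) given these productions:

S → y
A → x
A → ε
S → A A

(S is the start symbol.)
FIRST sets of the non-terminals involved (from the grammar, by fixed-point iteration):
  FIRST(A) = { 'x', ε }

To compute FIRST(A y x), process the symbols left to right:
Symbol A is a non-terminal. Add FIRST(A) \ {ε} = { 'x' }
A is nullable (ε ∈ FIRST(A)), continue to the next symbol.
Symbol y is a terminal. Add 'y' and stop.
FIRST(A y x) = { 'x', 'y' }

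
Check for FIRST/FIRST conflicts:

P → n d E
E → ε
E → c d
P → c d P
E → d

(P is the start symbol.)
Productions for P:
  P → n d E: FIRST = { 'n' }
  P → c d P: FIRST = { 'c' }
Productions for E:
  E → ε: FIRST = { ε }
  E → c d: FIRST = { 'c' }
  E → d: FIRST = { 'd' }

All alternatives of each non-terminal have pairwise disjoint FIRST sets.

Answer: No FIRST/FIRST conflicts.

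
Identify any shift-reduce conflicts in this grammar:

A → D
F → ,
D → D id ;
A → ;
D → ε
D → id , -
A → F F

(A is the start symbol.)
Yes — I0: [D → .] vs [A → . ;]; I4: [A → D .] vs [D → D . id ;]

A shift-reduce conflict occurs when an LR(0) state has both:
  - a complete (reduce) item [A → α .] (dot at the end), and
  - a shift item [B → β . c γ] (dot before a terminal).

Augment with A' → A and build the canonical LR(0) collection (I0 = CLOSURE({[A' → . A]}), then GOTO on every symbol after a dot until no new states appear). It has 12 states:
  I0: { [A → . ;], [A → . D], [A → . F F], [A' → . A], [D → . D id ;], [D → . id , -], [D → .], [F → . ,] }  — shift, reduce
  I1: { [F → , .] }  — reduce
  I2: { [A → ; .] }  — reduce
  I3: { [A' → A .] }  — accept
  I4: { [A → D .], [D → D . id ;] }  — shift, reduce
  I5: { [A → F . F], [F → . ,] }  — shift
  I6: { [D → id . , -] }  — shift
  I7: { [D → id , . -] }  — shift
  I8: { [D → id , - .] }  — reduce
  I9: { [A → F F .] }  — reduce
  I10: { [D → D id . ;] }  — shift
  I11: { [D → D id ; .] }  — reduce

I0 contains reduce item [D → .] and shift items [A → . ;], [D → . id , -], [F → . ,] — shift-reduce conflict.
I4 contains reduce item [A → D .] and shift item [D → D . id ;] — shift-reduce conflict.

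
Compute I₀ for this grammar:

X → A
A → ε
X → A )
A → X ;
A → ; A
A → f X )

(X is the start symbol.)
First, augment the grammar with X' → X
I₀ = CLOSURE({ [X' → . X] }):
  [X' → . X] has the dot before X: add [X → . A], [X → . A )]
  [X → . A] has the dot before A: add [A → .], [A → . X ;], [A → . ; A], [A → . f X )]
No further items can be added.

I₀ = { [A → . ; A], [A → . X ;], [A → . f X )], [A → .], [X → . A )], [X → . A], [X' → . X] }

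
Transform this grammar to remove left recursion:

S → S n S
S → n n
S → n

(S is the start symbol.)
S is directly left-recursive. The standard transformation for
  A → A α₁ | ... | A α_m | β₁ | ... | β_n
is
  A  → β₁ A' | ... | β_n A'
  A' → α₁ A' | ... | α_m A' | ε

S → n n becomes S → n n S'
S → n becomes S → n S'
S → S n S becomes S' → n S S'
Add S' → ε

Resulting grammar:
S → n n S'
S → n S'
S' → n S S'
S' → ε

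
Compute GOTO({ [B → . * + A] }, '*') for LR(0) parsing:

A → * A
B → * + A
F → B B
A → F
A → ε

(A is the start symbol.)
{ [B → * . + A] }

GOTO(I, '*') = CLOSURE({ [A → αX.β] : [A → α.Xβ] ∈ I, X = '*' })

Items with dot before '*', with the dot advanced:
  [B → . * + A] → [B → * . + A]
Closure adds nothing (no advanced item has the dot before a non-terminal).

GOTO = { [B → * . + A] }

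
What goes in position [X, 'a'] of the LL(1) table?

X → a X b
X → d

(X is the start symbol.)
To find M[X, 'a'], we find productions for X where 'a' is in the predict set (PREDICT(N → α) = (FIRST(α) \ {ε}) ∪ (FOLLOW(N) if α ⇒* ε)).

X → a X b: PREDICT = { 'a' }
  'a' is in predict set, so this production goes in M[X, 'a']
X → d: PREDICT = { 'd' }

M[X, 'a'] = X → a X b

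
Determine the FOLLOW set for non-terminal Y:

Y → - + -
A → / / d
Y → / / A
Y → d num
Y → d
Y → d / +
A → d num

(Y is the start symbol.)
{ $ }

To compute FOLLOW(Y), find every occurrence of Y on a right-hand side N → α Y β: add FIRST(β) \ {ε}, and if β is empty or nullable also add FOLLOW(N). Iterate to a fixed point.

Y is the start symbol, so $ ∈ FOLLOW(Y).
Y does not occur on any right-hand side.

Taking the union: FOLLOW(Y) = { $ }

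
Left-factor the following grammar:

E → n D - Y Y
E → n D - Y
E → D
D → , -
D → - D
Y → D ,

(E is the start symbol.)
Left-factoring transforms A → αβ₁ | αβ₂ into A → αA' and A' → β₁ | β₂
(α is the longest common prefix among the alternatives). Repeat until
no nonterminal has two alternatives with a common prefix.

Round 1: E has alternatives sharing prefix 'n D - Y'. Introduce E': E → n D - Y E'
  Add: E' → Y
  Add: E' → ε

No remaining common prefixes — done.

Resulting grammar:
E → n D - Y E'
E' → Y
E' → ε
E → D
D → , -
D → - D
Y → D ,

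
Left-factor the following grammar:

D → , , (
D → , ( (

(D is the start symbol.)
D → , D'
D' → , (
D' → ( (

Left-factoring transforms A → αβ₁ | αβ₂ into A → αA' and A' → β₁ | β₂
(α is the longest common prefix among the alternatives). Repeat until
no nonterminal has two alternatives with a common prefix.

Round 1: D has alternatives sharing prefix ','. Introduce D': D → , D'
  Add: D' → , (
  Add: D' → ( (

No remaining common prefixes — done.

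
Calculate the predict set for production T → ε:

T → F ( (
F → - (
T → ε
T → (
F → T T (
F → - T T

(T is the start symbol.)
PREDICT(T → ε) = (FIRST(RHS) \ {ε}) ∪ (FOLLOW(T) if ε ∈ FIRST(RHS), i.e. RHS ⇒* ε)
The right-hand side is ε (FIRST(ε) = { ε }), so the predict set is FOLLOW(T) = { $, '(', '-' }
PREDICT(T → ε) = { $, '(', '-' }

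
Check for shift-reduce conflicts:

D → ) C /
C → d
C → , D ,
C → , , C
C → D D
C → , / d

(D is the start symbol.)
No shift-reduce conflicts

Augment with D' → D and build the canonical LR(0) collection (I0 = CLOSURE({[D' → . D]}), then GOTO on every symbol after a dot until no new states appear). It has 15 states:
  I0: { [D → . ) C /], [D' → . D] }  — shift
  I1: { [C → . , , C], [C → . , / d], [C → . , D ,], [C → . D D], [C → . d], [D → ) . C /], [D → . ) C /] }  — shift
  I2: { [D' → D .] }  — accept
  I3: { [C → , . , C], [C → , . / d], [C → , . D ,], [D → . ) C /] }  — shift
  I4: { [D → ) C . /] }  — shift
  I5: { [C → D . D], [D → . ) C /] }  — shift
  I6: { [C → d .] }  — reduce
  I7: { [C → D D .] }  — reduce
  I8: { [D → ) C / .] }  — reduce
  I9: { [C → , , . C], [C → . , , C], [C → . , / d], [C → . , D ,], [C → . D D], [C → . d], [D → . ) C /] }  — shift
  I10: { [C → , / . d] }  — shift
  I11: { [C → , D . ,] }  — shift
  I12: { [C → , D , .] }  — reduce
  I13: { [C → , / d .] }  — reduce
  I14: { [C → , , C .] }  — reduce

No state contains both a complete item and a shift item.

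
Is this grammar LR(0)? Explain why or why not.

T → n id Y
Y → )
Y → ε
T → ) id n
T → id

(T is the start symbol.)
No. Shift-reduce conflict between [Y → .] and [Y → . )]

A grammar is LR(0) if no state in the canonical LR(0) collection has:
  - both a shift item (dot before a terminal) and a complete item (shift-reduce conflict), or
  - two or more complete items (reduce-reduce conflict; the accept item [T' → T .] counts as a complete item here).

Augment with T' → T and build the canonical LR(0) collection (I0 = CLOSURE({[T' → . T]}), then GOTO on every symbol after a dot until no new states appear). It has 10 states:
  I0: { [T → . ) id n], [T → . id], [T → . n id Y], [T' → . T] }  — shift
  I1: { [T → ) . id n] }  — shift
  I2: { [T' → T .] }  — accept
  I3: { [T → id .] }  — reduce
  I4: { [T → n . id Y] }  — shift
  I5: { [T → n id . Y], [Y → . )], [Y → .] }  — shift, reduce
  I6: { [Y → ) .] }  — reduce
  I7: { [T → n id Y .] }  — reduce
  I8: { [T → ) id . n] }  — shift
  I9: { [T → ) id n .] }  — reduce

Conflict in state I5:
  Shift-reduce conflict between [Y → .] and [Y → . )]
So the grammar is NOT LR(0).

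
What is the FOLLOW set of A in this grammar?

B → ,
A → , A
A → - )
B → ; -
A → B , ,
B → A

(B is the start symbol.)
{ $, ',' }

To compute FOLLOW(A), find every occurrence of A on a right-hand side N → α A β: add FIRST(β) \ {ε}, and if β is empty or nullable also add FOLLOW(N). Iterate to a fixed point.

In A → , A: A is at the end; this adds FOLLOW(A) to itself — nothing new
In B → A: A is at the end, add FOLLOW(B)

The FOLLOW sets referred to above (computed the same way, to a fixed point):
  FOLLOW(B) = { $, ',' }

Taking the union: FOLLOW(A) = { $, ',' }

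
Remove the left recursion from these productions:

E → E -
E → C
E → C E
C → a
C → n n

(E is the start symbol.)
E is directly left-recursive. The standard transformation for
  A → A α₁ | ... | A α_m | β₁ | ... | β_n
is
  A  → β₁ A' | ... | β_n A'
  A' → α₁ A' | ... | α_m A' | ε

E → C becomes E → C E'
E → C E becomes E → C E E'
E → E - becomes E' → - E'
Add E' → ε

Productions for other non-terminals are unchanged:
  C → a
  C → n n

Resulting grammar:
E → C E'
E → C E E'
E' → - E'
E' → ε
C → a
C → n n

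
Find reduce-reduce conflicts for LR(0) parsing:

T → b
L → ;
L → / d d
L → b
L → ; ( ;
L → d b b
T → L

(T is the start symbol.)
A reduce-reduce conflict occurs when an LR(0) state has two complete items [A → α .] and [B → β .] — both call for a reduction, and with no lookahead the parser cannot choose between them.

Augment with T' → T and build the canonical LR(0) collection (I0 = CLOSURE({[T' → . T]}), then GOTO on every symbol after a dot until no new states appear). It has 13 states:
  I0: { [L → . / d d], [L → . ; ( ;], [L → . ;], [L → . b], [L → . d b b], [T → . L], [T → . b], [T' → . T] }  — shift
  I1: { [L → / . d d] }  — shift
  I2: { [L → ; . ( ;], [L → ; .] }  — shift, reduce
  I3: { [T → L .] }  — reduce
  I4: { [T' → T .] }  — accept
  I5: { [L → b .], [T → b .] }  — 2 reduces
  I6: { [L → d . b b] }  — shift
  I7: { [L → d b . b] }  — shift
  I8: { [L → d b b .] }  — reduce
  I9: { [L → ; ( . ;] }  — shift
  I10: { [L → ; ( ; .] }  — reduce
  I11: { [L → / d . d] }  — shift
  I12: { [L → / d d .] }  — reduce

I5 contains complete items [L → b .], [T → b .] — reduce-reduce conflict.

Answer: Yes — I5: [L → b .] vs [T → b .]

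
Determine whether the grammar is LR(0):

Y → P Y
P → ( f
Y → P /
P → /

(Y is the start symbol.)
No. Reduce-reduce conflict: [P → / .] and [Y → P / .]

Augment with Y' → Y and build the canonical LR(0) collection (I0 = CLOSURE({[Y' → . Y]}), then GOTO on every symbol after a dot until no new states appear). It has 8 states:
  I0: { [P → . ( f], [P → . /], [Y → . P /], [Y → . P Y], [Y' → . Y] }  — shift
  I1: { [P → ( . f] }  — shift
  I2: { [P → / .] }  — reduce
  I3: { [P → . ( f], [P → . /], [Y → . P /], [Y → . P Y], [Y → P . /], [Y → P . Y] }  — shift
  I4: { [Y' → Y .] }  — accept
  I5: { [P → / .], [Y → P / .] }  — 2 reduces
  I6: { [Y → P Y .] }  — reduce
  I7: { [P → ( f .] }  — reduce

Conflict in state I5:
  Reduce-reduce conflict: [P → / .] and [Y → P / .]
So the grammar is NOT LR(0).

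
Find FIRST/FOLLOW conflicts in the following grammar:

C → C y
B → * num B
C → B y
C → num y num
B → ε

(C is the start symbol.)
No FIRST/FOLLOW conflicts.

A FIRST/FOLLOW conflict occurs when a non-terminal N has a nullable alternative N → β (β ⇒* ε) and another alternative N → α with FIRST(α) ∩ FOLLOW(N) ≠ ∅: on such a lookahead the parser cannot decide between expanding α and letting N vanish via β.

Nullable non-terminals: B.

B: nullable alternative(s) B → ε; FOLLOW(B) = { 'y' }
  B → * num B: FIRST \ {ε} = { '*' } — disjoint from FOLLOW(B)
  B → ε: FIRST \ {ε} = { } — this is the only nullable alternative, skip

C has no nullable alternative, so no FIRST/FOLLOW check is needed there.

No FIRST/FOLLOW conflicts found.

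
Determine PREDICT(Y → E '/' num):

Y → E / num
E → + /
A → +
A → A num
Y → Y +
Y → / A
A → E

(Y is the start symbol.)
{ '+' }

PREDICT(Y → E '/' num) = (FIRST(RHS) \ {ε}) ∪ (FOLLOW(Y) if ε ∈ FIRST(RHS), i.e. RHS ⇒* ε)
FIRST(E) = { '+' }
FIRST(E '/' num) = { '+' }
ε ∉ FIRST(E '/' num), so FOLLOW(Y) is not added.
PREDICT(Y → E '/' num) = { '+' }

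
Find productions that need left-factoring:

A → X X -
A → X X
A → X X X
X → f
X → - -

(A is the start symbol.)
Left-factoring is needed when two productions for the same non-terminal
share a common prefix on the right-hand side.

Productions for A:
  A → X X -
  A → X X
  A → X X X
Productions for X:
  X → f
  X → - -

Found common prefix 'X X' in productions for A

Answer: Yes, A has productions with common prefix 'X X'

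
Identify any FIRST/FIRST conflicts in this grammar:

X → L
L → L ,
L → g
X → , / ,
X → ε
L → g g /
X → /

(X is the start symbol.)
A FIRST/FIRST conflict occurs when two productions N → α and N → β for the same non-terminal have FIRST(α) ∩ FIRST(β) ≠ ∅ (with ε ∈ FIRST of a nullable right-hand side, so two nullable alternatives also conflict).

FIRST sets of the non-terminals at (or reachable through a nullable prefix from) the front of some alternative:
  FIRST(L) = { 'g' }

Productions for X:
  X → L: FIRST = { 'g' }
  X → , / ,: FIRST = { ',' }
  X → ε: FIRST = { ε }
  X → /: FIRST = { '/' }
Productions for L:
  L → L ,: FIRST = { 'g' }
  L → g: FIRST = { 'g' }
  L → g g /: FIRST = { 'g' }

Conflict for L: L → L , and L → g
  Overlap: { 'g' }
Conflict for L: L → L , and L → g g /
  Overlap: { 'g' }
Conflict for L: L → g and L → g g /
  Overlap: { 'g' }

Answer: Yes. L → L ',' / L → g on { 'g' }; L → L ',' / L → g g '/' on { 'g' }; L → g / L → g g '/' on { 'g' }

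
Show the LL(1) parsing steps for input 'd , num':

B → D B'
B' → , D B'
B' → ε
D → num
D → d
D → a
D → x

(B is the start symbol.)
Stack is shown with the top on the left.

Stack     Input      Action
---------------------------
B $       d , num $  output B → D B'
D B' $    d , num $  output D → d
d B' $    d , num $  match 'd'
B' $      , num $    output B' → , D B'
, D B' $  , num $    match ','
D B' $    num $      output D → num
num B' $  num $      match 'num'
B' $      $          output B' → ε
$         $          accept

The string is accepted.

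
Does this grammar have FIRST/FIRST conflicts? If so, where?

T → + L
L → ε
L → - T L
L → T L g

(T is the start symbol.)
A FIRST/FIRST conflict occurs when two productions N → α and N → β for the same non-terminal have FIRST(α) ∩ FIRST(β) ≠ ∅ (with ε ∈ FIRST of a nullable right-hand side, so two nullable alternatives also conflict).

FIRST sets of the non-terminals at (or reachable through a nullable prefix from) the front of some alternative:
  FIRST(T) = { '+' }

Productions for L:
  L → ε: FIRST = { ε }
  L → - T L: FIRST = { '-' }
  L → T L g: FIRST = { '+' }
T has only one production, so no FIRST/FIRST conflict is possible there.

All alternatives of each non-terminal have pairwise disjoint FIRST sets.

Answer: No FIRST/FIRST conflicts.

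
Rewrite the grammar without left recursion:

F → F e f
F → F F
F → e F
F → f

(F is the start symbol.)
F is directly left-recursive. The standard transformation for
  A → A α₁ | ... | A α_m | β₁ | ... | β_n
is
  A  → β₁ A' | ... | β_n A'
  A' → α₁ A' | ... | α_m A' | ε

F → e F becomes F → e F F'
F → f becomes F → f F'
F → F e f becomes F' → e f F'
F → F F becomes F' → F F'
Add F' → ε

Resulting grammar:
F → e F F'
F → f F'
F' → e f F'
F' → F F'
F' → ε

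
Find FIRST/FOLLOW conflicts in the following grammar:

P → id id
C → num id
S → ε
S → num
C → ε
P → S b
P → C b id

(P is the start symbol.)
A FIRST/FOLLOW conflict occurs when a non-terminal N has a nullable alternative N → β (β ⇒* ε) and another alternative N → α with FIRST(α) ∩ FOLLOW(N) ≠ ∅: on such a lookahead the parser cannot decide between expanding α and letting N vanish via β.

Nullable non-terminals: C, S.

C: nullable alternative(s) C → ε; FOLLOW(C) = { 'b' }
  C → num id: FIRST \ {ε} = { 'num' } — disjoint from FOLLOW(C)
  C → ε: FIRST \ {ε} = { } — this is the only nullable alternative, skip

S: nullable alternative(s) S → ε; FOLLOW(S) = { 'b' }
  S → ε: FIRST \ {ε} = { } — this is the only nullable alternative, skip
  S → num: FIRST \ {ε} = { 'num' } — disjoint from FOLLOW(S)

P has no nullable alternative, so no FIRST/FOLLOW check is needed there.

No FIRST/FOLLOW conflicts found.

Answer: No FIRST/FOLLOW conflicts.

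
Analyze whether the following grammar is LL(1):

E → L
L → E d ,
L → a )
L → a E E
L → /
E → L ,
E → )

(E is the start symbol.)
Relevant sets:
  FIRST(L) = { ')', '/', 'a' }
  FIRST(E) = { ')', '/', 'a' }

For E:
  PREDICT(E → L) = { ')', '/', 'a' }
  PREDICT(E → L ',') = { ')', '/', 'a' }
  PREDICT(E → ')') = { ')' }
For L:
  PREDICT(L → E d ',') = { ')', '/', 'a' }
  PREDICT(L → a ')') = { 'a' }
  PREDICT(L → a E E) = { 'a' }
  PREDICT(L → '/') = { '/' }

Conflict found: Predict set conflict for E: { ')', '/', 'a' }
The grammar is NOT LL(1).

Answer: No. Predict set conflict for E: { ')', '/', 'a' }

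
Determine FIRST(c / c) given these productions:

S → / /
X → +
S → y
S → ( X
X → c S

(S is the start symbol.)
To compute FIRST(c / c), process the symbols left to right:
Symbol c is a terminal. Add 'c' and stop.
FIRST(c / c) = { 'c' }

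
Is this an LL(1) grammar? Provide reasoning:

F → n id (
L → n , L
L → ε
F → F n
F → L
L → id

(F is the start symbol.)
No. Predict set conflict for F: { 'n' }

A grammar is LL(1) if for each non-terminal N with multiple productions, the predict sets of those productions are pairwise disjoint, where PREDICT(N → α) = (FIRST(α) \ {ε}) ∪ (FOLLOW(N) if α ⇒* ε).

Relevant sets:
  FIRST(F) = { 'id', 'n', ε }
  FIRST(L) = { 'id', 'n', ε }
  FOLLOW(F) = { $, 'n' }
  FOLLOW(L) = { $, 'n' }

For F:
  PREDICT(F → n id '(') = { 'n' }
  PREDICT(F → F n) = { 'id', 'n' }
  PREDICT(F → L) = { $, 'id', 'n' }
For L:
  PREDICT(L → n ',' L) = { 'n' }
  PREDICT(L → ε) = { $, 'n' }
  PREDICT(L → id) = { 'id' }

Conflict found: Predict set conflict for F: { 'n' }
The grammar is NOT LL(1).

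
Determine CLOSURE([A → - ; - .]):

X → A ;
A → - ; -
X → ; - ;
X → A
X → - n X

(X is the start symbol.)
{ [A → - ; - .] }

To compute CLOSURE, for each item [A → α.Bβ] where B is a non-terminal, add [B → .γ] for all productions B → γ; repeat for the newly added items until nothing changes.

Start with: [A → - ; - .]
The dot is at the end, so nothing is added.

CLOSURE = { [A → - ; - .] }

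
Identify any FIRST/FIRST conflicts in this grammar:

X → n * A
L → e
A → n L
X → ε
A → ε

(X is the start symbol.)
A FIRST/FIRST conflict occurs when two productions N → α and N → β for the same non-terminal have FIRST(α) ∩ FIRST(β) ≠ ∅ (with ε ∈ FIRST of a nullable right-hand side, so two nullable alternatives also conflict).

Productions for X:
  X → n * A: FIRST = { 'n' }
  X → ε: FIRST = { ε }
Productions for A:
  A → n L: FIRST = { 'n' }
  A → ε: FIRST = { ε }
L has only one production, so no FIRST/FIRST conflict is possible there.

All alternatives of each non-terminal have pairwise disjoint FIRST sets.

Answer: No FIRST/FIRST conflicts.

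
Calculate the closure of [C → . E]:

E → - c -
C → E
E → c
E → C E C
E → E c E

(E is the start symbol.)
{ [C → . E], [E → . - c -], [E → . C E C], [E → . E c E], [E → . c] }

To compute CLOSURE, for each item [A → α.Bβ] where B is a non-terminal, add [B → .γ] for all productions B → γ; repeat for the newly added items until nothing changes.

Start with: [C → . E]
  [C → . E] has the dot before E: add [E → . - c -], [E → . c], [E → . C E C], [E → . E c E]
  [E → . C E C] has the dot before C: all C-items already present
No further items can be added.

CLOSURE = { [C → . E], [E → . - c -], [E → . C E C], [E → . E c E], [E → . c] }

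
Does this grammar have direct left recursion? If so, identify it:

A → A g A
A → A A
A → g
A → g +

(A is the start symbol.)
Yes, A is left-recursive

Direct left recursion occurs when N → N α for some non-terminal N (the right-hand side begins with the left-hand side itself).

A → A g A: LEFT RECURSIVE (starts with A)
A → A A: LEFT RECURSIVE (starts with A)
A → g: starts with g
A → g +: starts with g

The grammar has direct left recursion on: A.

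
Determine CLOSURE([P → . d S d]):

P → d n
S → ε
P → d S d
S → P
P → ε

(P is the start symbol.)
{ [P → . d S d] }

Start with: [P → . d S d]
The dot precedes the terminal d, so nothing is added.

CLOSURE = { [P → . d S d] }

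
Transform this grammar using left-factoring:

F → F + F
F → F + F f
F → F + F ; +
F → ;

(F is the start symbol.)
Left-factoring transforms A → αβ₁ | αβ₂ into A → αA' and A' → β₁ | β₂
(α is the longest common prefix among the alternatives). Repeat until
no nonterminal has two alternatives with a common prefix.

Round 1: F has alternatives sharing prefix 'F + F'. Introduce F': F → F + F F'
  Add: F' → ε
  Add: F' → f
  Add: F' → ; +

No remaining common prefixes — done.

Resulting grammar:
F → F + F F'
F' → ε
F' → f
F' → ; +
F → ;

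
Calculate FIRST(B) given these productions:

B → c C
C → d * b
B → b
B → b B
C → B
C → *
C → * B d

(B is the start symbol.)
{ 'b', 'c' }

To compute FIRST(B), examine every production with B on the left-hand side, reading each right-hand side left to right until a non-nullable symbol is reached.

From B → c C:
  - c is a terminal: add 'c' and stop
From B → b:
  - b is a terminal: add 'b' and stop
From B → b B:
  - b is a terminal: add 'b' and stop

Collecting: FIRST(B) = { 'b', 'c' }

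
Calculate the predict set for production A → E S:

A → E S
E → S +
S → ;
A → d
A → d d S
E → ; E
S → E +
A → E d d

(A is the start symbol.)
{ ';' }

PREDICT(A → E S) = (FIRST(RHS) \ {ε}) ∪ (FOLLOW(A) if ε ∈ FIRST(RHS), i.e. RHS ⇒* ε)
FIRST(E) = { ';' }
FIRST(E S) = { ';' }
ε ∉ FIRST(E S), so FOLLOW(A) is not added.
PREDICT(A → E S) = { ';' }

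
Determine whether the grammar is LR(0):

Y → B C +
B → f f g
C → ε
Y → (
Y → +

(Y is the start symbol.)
Yes, the grammar is LR(0)

Augment with Y' → Y and build the canonical LR(0) collection (I0 = CLOSURE({[Y' → . Y]}), then GOTO on every symbol after a dot until no new states appear). It has 10 states:
  I0: { [B → . f f g], [Y → . (], [Y → . +], [Y → . B C +], [Y' → . Y] }  — shift
  I1: { [Y → ( .] }  — reduce
  I2: { [Y → + .] }  — reduce
  I3: { [C → .], [Y → B . C +] }  — reduce
  I4: { [Y' → Y .] }  — accept
  I5: { [B → f . f g] }  — shift
  I6: { [B → f f . g] }  — shift
  I7: { [B → f f g .] }  — reduce
  I8: { [Y → B C . +] }  — shift
  I9: { [Y → B C + .] }  — reduce

Every state is either a pure shift/goto state or contains exactly one complete item and nothing to shift — no conflicts. The grammar is LR(0).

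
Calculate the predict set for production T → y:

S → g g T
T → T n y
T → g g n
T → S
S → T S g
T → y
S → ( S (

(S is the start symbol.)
PREDICT(T → y) = (FIRST(RHS) \ {ε}) ∪ (FOLLOW(T) if ε ∈ FIRST(RHS), i.e. RHS ⇒* ε)
FIRST(y) = { 'y' }
ε ∉ FIRST(y), so FOLLOW(T) is not added.
PREDICT(T → y) = { 'y' }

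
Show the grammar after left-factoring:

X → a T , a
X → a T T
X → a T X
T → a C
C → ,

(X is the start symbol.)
X → a T X'
X' → , a
X' → T
X' → X
T → a C
C → ,

Left-factoring transforms A → αβ₁ | αβ₂ into A → αA' and A' → β₁ | β₂
(α is the longest common prefix among the alternatives). Repeat until
no nonterminal has two alternatives with a common prefix.

Round 1: X has alternatives sharing prefix 'a T'. Introduce X': X → a T X'
  Add: X' → , a
  Add: X' → T
  Add: X' → X

No remaining common prefixes — done.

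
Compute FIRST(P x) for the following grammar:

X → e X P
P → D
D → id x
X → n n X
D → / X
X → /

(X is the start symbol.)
{ '/', 'id' }

FIRST sets of the non-terminals involved (from the grammar, by fixed-point iteration):
  FIRST(P) = { '/', 'id' }

To compute FIRST(P x), process the symbols left to right:
Symbol P is a non-terminal. Add FIRST(P) \ {ε} = { '/', 'id' }
P is not nullable (ε ∉ FIRST(P)), so stop here.
FIRST(P x) = { '/', 'id' }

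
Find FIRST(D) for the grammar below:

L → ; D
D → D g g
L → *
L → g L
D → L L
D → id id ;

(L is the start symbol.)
{ '*', ';', 'g', 'id' }

To compute FIRST(D), examine every production with D on the left-hand side, reading each right-hand side left to right until a non-nullable symbol is reached.

FIRST sets of the other non-terminals involved (by the same procedure, iterated to a fixed point):
  FIRST(L) = { '*', ';', 'g' }

From D → D g g:
  - D is the symbol being defined: contributes nothing new
    D is not nullable, so stop
From D → L L:
  - L is a non-terminal: add FIRST(L) \ {ε} = { '*', ';', 'g' }
    L is not nullable, so stop
From D → id id ;:
  - id is a terminal: add 'id' and stop

Collecting: FIRST(D) = { '*', ';', 'g', 'id' }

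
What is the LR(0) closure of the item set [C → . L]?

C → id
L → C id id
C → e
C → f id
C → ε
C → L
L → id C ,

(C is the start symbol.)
{ [C → . L], [C → . e], [C → . f id], [C → . id], [C → .], [L → . C id id], [L → . id C ,] }

Start with: [C → . L]
  [C → . L] has the dot before L: add [L → . C id id], [L → . id C ,]
  [L → . C id id] has the dot before C: add [C → . id], [C → . e], [C → . f id], [C → .]
No further items can be added.

CLOSURE = { [C → . L], [C → . e], [C → . f id], [C → . id], [C → .], [L → . C id id], [L → . id C ,] }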